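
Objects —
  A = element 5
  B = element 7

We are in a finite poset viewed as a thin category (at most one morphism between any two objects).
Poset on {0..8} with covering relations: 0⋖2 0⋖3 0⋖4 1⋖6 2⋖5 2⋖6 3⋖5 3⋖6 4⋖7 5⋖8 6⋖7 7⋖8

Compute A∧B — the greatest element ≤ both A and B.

{x : x<=A ∧ x<=B} = {0,2,3}  (A=5, B=7)
  maximal lower bounds 2 and 3 are incomparable: neither 2<=3 nor 3<=2
→ no greatest lower bound exists

Answer: NO MEET EXISTS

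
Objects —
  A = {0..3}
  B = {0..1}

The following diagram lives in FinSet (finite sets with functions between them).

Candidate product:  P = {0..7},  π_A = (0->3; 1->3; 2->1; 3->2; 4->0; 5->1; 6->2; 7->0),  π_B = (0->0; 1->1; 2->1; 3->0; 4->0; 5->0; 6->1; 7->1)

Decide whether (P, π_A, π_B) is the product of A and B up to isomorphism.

|A|·|B| = 4·2 = 8;  |P| = 8
Check the pairing map k ↦ (π_A(k), π_B(k)):
  0 -> (3,0)
  1 -> (3,1)
  2 -> (1,1)
  3 -> (2,0)
  4 -> (0,0)
  5 -> (1,0)
  6 -> (2,1)
  7 -> (0,1)
distinct pairs in image: 8 / 8 needed
  → bijection onto A×B; projections well-typed.

Answer: VALID PRODUCT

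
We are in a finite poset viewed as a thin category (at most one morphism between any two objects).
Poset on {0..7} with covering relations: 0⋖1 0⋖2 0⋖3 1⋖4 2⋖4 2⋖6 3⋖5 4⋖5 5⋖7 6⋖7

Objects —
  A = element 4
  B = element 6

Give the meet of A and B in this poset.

Answer: A∧B = 2

Derivation:
{x : x<=A ∧ x<=B} = {0,2}  (A=4, B=6)
  0 <= 2
  2 <= 2
glb = 2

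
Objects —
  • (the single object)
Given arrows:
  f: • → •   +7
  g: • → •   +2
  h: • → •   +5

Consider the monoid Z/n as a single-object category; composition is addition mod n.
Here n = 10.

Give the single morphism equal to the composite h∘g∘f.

Answer: +4

Work:
  0 +7≡7 +2≡9 +5≡4  (mod 10)
⟦path⟧: +4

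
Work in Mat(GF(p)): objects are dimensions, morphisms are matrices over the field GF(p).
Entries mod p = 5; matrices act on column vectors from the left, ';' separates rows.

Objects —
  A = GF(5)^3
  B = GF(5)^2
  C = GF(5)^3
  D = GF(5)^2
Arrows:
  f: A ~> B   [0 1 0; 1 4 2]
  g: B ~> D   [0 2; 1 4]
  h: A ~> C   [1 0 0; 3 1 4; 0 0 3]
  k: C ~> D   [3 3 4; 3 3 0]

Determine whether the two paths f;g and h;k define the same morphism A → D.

Path 1 = f;g:
  e0=(1,0,0) f~>(0,1) g~>(2,4)
  e1=(0,1,0) f~>(1,4) g~>(3,2)
  e2=(0,0,1) f~>(0,2) g~>(4,3)
  ⟦path⟧₁ = [2 3 4; 4 2 3]
Path 2 = h;k:
  e0=(1,0,0) h~>(1,3,0) k~>(2,2)
  e1=(0,1,0) h~>(0,1,0) k~>(3,3)
  e2=(0,0,1) h~>(0,4,3) k~>(4,2)
  ⟦path⟧₂ = [2 3 4; 2 3 2]
Equal? NO — does not commute

Answer: DOES NOT COMMUTE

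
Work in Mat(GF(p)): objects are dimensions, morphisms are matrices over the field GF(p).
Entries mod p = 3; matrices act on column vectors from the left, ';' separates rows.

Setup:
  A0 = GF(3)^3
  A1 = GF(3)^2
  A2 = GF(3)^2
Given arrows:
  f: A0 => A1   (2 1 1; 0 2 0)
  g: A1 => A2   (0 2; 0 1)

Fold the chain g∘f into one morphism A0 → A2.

Answer: (0 1 0; 0 2 0)

Work:
  e0=⟨1,0,0⟩ f=>⟨2,0⟩ g=>⟨0,0⟩
  e1=⟨0,1,0⟩ f=>⟨1,2⟩ g=>⟨1,2⟩
  e2=⟨0,0,1⟩ f=>⟨1,0⟩ g=>⟨0,0⟩
result: (0 1 0; 0 2 0)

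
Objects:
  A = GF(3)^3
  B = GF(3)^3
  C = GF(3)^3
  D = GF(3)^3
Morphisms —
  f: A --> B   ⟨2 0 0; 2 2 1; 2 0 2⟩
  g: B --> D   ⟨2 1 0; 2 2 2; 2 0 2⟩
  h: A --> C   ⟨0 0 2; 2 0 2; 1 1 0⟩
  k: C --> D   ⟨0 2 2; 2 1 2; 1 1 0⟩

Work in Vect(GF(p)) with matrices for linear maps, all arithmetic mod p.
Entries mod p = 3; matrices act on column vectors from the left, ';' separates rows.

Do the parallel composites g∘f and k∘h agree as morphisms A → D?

Answer: DOES NOT COMMUTE

Derivation:
Along f;g (path 1):
  e0=⟨1,0,0⟩ f-->⟨2,2,2⟩ g-->⟨0,0,2⟩
  e1=⟨0,1,0⟩ f-->⟨0,2,0⟩ g-->⟨2,1,0⟩
  e2=⟨0,0,1⟩ f-->⟨0,1,2⟩ g-->⟨1,0,1⟩
  ⟦path⟧₁ = ⟨0 2 1; 0 1 0; 2 0 1⟩
Along h;k (path 2):
  e0=⟨1,0,0⟩ h-->⟨0,2,1⟩ k-->⟨0,1,2⟩
  e1=⟨0,1,0⟩ h-->⟨0,0,1⟩ k-->⟨2,2,0⟩
  e2=⟨0,0,1⟩ h-->⟨2,2,0⟩ k-->⟨1,0,1⟩
  ⟦path⟧₂ = ⟨0 2 1; 1 2 0; 2 0 1⟩
Equal? NO — does not commute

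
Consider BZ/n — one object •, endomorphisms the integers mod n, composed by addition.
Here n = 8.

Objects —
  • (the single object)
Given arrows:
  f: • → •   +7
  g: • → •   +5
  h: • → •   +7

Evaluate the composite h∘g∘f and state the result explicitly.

  0 +7≡7 +5≡4 +7≡3  (mod 8)
result: +3

Answer: +3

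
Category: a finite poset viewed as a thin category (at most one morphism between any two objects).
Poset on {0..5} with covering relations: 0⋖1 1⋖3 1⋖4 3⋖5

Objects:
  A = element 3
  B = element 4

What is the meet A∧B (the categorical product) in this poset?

{x : x≤A ∧ x≤B} = {0,1}  (A=3, B=4)
  0 ≤ 1
  1 ≤ 1
glb = 1

Answer: A∧B = 1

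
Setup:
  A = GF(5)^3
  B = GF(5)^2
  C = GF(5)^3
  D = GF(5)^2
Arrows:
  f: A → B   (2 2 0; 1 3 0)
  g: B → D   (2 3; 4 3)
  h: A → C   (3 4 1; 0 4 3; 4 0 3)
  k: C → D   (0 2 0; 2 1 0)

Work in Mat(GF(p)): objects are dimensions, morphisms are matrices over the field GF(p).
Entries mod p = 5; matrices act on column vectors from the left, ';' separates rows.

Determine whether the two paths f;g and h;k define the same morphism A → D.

Answer: DOES NOT COMMUTE

Derivation:
1) trace f;g:
  e0=[1,0,0] f→[2,1] g→[2,1]
  e1=[0,1,0] f→[2,3] g→[3,2]
  e2=[0,0,1] f→[0,0] g→[0,0]
  result₁ = (2 3 0; 1 2 0)
2) trace h;k:
  e0=[1,0,0] h→[3,0,4] k→[0,1]
  e1=[0,1,0] h→[4,4,0] k→[3,2]
  e2=[0,0,1] h→[1,3,3] k→[1,0]
  result₂ = (0 3 1; 1 2 0)
Equal? distinct morphisms ✗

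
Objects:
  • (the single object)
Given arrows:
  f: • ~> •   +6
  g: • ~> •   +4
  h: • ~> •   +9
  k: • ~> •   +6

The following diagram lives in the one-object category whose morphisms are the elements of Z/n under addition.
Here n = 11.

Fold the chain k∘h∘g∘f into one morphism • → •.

Answer: +3

Derivation:
  0 +6≡6 +4≡10 +9≡8 +6≡3  (mod 11)
composite: +3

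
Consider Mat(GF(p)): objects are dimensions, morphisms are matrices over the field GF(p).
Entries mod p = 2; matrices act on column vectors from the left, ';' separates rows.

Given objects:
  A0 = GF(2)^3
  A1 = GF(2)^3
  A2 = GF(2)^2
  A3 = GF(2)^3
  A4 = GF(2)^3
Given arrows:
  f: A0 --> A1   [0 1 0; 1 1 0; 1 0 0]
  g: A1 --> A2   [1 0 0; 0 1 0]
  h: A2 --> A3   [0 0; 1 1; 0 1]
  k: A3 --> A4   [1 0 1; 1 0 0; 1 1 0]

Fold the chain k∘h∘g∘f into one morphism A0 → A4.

Answer: [1 1 0; 0 0 0; 1 0 0]

Work:
  e0=(1,0,0) f-->(0,1,1) g-->(0,1) h-->(0,1,1) k-->(1,0,1)
  e1=(0,1,0) f-->(1,1,0) g-->(1,1) h-->(0,0,1) k-->(1,0,0)
  e2=(0,0,1) f-->(0,0,0) g-->(0,0) h-->(0,0,0) k-->(0,0,0)
result: [1 1 0; 0 0 0; 1 0 0]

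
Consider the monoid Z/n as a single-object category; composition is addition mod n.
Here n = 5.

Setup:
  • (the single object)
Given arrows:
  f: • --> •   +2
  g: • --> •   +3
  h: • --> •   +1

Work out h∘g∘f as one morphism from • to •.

  0 +2≡2 +3≡0 +1≡1  (mod 5)
composite: +1

Answer: +1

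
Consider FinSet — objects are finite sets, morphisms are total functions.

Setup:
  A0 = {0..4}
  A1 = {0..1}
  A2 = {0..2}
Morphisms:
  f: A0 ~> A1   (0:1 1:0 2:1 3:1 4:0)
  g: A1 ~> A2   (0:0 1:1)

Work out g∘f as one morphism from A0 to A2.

Answer: (0:1 1:0 2:1 3:1 4:0)

Trace:
  0 f~>1 g~>1
  1 f~>0 g~>0
  2 f~>1 g~>1
  3 f~>1 g~>1
  4 f~>0 g~>0
result: (0:1 1:0 2:1 3:1 4:0)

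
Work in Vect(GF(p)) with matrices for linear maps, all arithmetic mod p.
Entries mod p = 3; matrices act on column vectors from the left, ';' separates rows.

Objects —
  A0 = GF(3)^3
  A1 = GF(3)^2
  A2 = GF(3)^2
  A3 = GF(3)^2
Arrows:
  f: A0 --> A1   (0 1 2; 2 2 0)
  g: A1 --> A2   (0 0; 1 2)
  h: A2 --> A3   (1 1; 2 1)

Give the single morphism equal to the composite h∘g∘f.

Answer: (1 2 2; 1 2 2)

Derivation:
  e0=⟨1,0,0⟩ f-->⟨0,2⟩ g-->⟨0,1⟩ h-->⟨1,1⟩
  e1=⟨0,1,0⟩ f-->⟨1,2⟩ g-->⟨0,2⟩ h-->⟨2,2⟩
  e2=⟨0,0,1⟩ f-->⟨2,0⟩ g-->⟨0,2⟩ h-->⟨2,2⟩
composite: (1 2 2; 1 2 2)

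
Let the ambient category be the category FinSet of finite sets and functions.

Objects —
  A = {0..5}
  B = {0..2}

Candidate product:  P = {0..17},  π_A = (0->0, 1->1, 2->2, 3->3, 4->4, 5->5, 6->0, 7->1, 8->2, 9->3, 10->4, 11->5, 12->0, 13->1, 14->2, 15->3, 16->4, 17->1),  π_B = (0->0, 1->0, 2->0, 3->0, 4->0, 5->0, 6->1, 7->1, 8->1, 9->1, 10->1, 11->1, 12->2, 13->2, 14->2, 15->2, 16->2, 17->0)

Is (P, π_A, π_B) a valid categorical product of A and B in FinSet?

|A|·|B| = 6·3 = 18;  |P| = 18
Check the pairing map k ↦ (π_A(k), π_B(k)):
  0 -> (0,0)
  1 -> (1,0)
  2 -> (2,0)
  3 -> (3,0)
  4 -> (4,0)
  5 -> (5,0)
  6 -> (0,1)
  7 -> (1,1)
  8 -> (2,1)
  9 -> (3,1)
  10 -> (4,1)
  11 -> (5,1)
  12 -> (0,2)
  13 -> (1,2)
  14 -> (2,2)
  15 -> (3,2)
  16 -> (4,2)
  17 -> (1,0)  ✗ repeats pair of k=1
distinct pairs in image: 17 / 18 needed
  → (1,0) hit at k=1 and k=17

Answer: NOT A VALID PRODUCT — duplicate pair at indices 1,17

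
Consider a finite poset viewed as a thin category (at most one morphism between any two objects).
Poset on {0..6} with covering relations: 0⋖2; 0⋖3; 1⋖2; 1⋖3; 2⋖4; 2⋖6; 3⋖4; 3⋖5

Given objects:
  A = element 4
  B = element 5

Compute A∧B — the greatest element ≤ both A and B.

Common predecessors of 4,5: {0,1,3}
  0 <= 3
  1 <= 3
  3 <= 3
glb = 3

Answer: A∧B = 3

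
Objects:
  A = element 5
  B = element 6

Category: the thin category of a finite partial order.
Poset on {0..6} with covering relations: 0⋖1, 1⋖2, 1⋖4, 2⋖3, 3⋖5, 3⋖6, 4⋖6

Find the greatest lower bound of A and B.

Common predecessors of 5,6: {0,1,2,3}
  0 ⊑ 3
  1 ⊑ 3
  2 ⊑ 3
  3 ⊑ 3
glb = 3

Answer: A∧B = 3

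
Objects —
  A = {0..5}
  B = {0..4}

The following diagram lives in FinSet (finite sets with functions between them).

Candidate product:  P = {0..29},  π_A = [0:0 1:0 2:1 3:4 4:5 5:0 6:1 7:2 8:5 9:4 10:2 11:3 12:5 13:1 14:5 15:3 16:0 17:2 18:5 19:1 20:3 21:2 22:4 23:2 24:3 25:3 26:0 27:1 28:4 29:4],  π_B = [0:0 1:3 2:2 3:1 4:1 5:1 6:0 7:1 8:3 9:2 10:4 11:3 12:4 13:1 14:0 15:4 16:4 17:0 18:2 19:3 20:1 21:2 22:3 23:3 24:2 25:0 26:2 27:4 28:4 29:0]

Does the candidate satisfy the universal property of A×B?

Answer: VALID PRODUCT

Trace:
|A|·|B| = 6·5 = 30;  |P| = 30
Check the pairing map k ↦ (π_A(k), π_B(k)):
  0 : (0,0)
  1 : (0,3)
  2 : (1,2)
  3 : (4,1)
  4 : (5,1)
  5 : (0,1)
  6 : (1,0)
  7 : (2,1)
  8 : (5,3)
  9 : (4,2)
  10 : (2,4)
  11 : (3,3)
  12 : (5,4)
  13 : (1,1)
  14 : (5,0)
  15 : (3,4)
  16 : (0,4)
  17 : (2,0)
  18 : (5,2)
  19 : (1,3)
  20 : (3,1)
  21 : (2,2)
  22 : (4,3)
  23 : (2,3)
  24 : (3,2)
  25 : (3,0)
  26 : (0,2)
  27 : (1,4)
  28 : (4,4)
  29 : (4,0)
distinct pairs in image: 30 / 30 needed
  → bijection onto A×B; projections well-typed.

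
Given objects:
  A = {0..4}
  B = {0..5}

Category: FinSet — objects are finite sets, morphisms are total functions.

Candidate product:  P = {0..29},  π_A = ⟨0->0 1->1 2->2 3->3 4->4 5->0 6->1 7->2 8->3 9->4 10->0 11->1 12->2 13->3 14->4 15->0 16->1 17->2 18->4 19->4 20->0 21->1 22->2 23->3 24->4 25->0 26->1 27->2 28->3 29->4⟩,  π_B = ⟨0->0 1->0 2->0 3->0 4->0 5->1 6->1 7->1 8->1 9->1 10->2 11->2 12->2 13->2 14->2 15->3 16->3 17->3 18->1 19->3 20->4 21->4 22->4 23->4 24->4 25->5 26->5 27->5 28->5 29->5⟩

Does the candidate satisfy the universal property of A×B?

|A|·|B| = 5·6 = 30;  |P| = 30
Check the pairing map k ↦ (π_A(k), π_B(k)):
  0 -> (0,0)
  1 -> (1,0)
  2 -> (2,0)
  3 -> (3,0)
  4 -> (4,0)
  5 -> (0,1)
  6 -> (1,1)
  7 -> (2,1)
  8 -> (3,1)
  9 -> (4,1)
  10 -> (0,2)
  11 -> (1,2)
  12 -> (2,2)
  13 -> (3,2)
  14 -> (4,2)
  15 -> (0,3)
  16 -> (1,3)
  17 -> (2,3)
  18 -> (4,1)  ✗ repeats pair of k=9
  19 -> (4,3)
  20 -> (0,4)
  21 -> (1,4)
  22 -> (2,4)
  23 -> (3,4)
  24 -> (4,4)
  25 -> (0,5)
  26 -> (1,5)
  27 -> (2,5)
  28 -> (3,5)
  29 -> (4,5)
distinct pairs in image: 29 / 30 needed
  → (4,1) hit at k=9 and k=18

Answer: NOT A VALID PRODUCT — duplicate pair at indices 9,18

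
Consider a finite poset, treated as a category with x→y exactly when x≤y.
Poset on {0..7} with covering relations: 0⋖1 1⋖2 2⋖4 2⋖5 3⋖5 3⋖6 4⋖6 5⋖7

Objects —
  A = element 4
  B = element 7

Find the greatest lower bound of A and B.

{x : x≤A ∧ x≤B} = {0,1,2}  (A=4, B=7)
  0 ≤ 2
  1 ≤ 2
  2 ≤ 2
glb = 2

Answer: A∧B = 2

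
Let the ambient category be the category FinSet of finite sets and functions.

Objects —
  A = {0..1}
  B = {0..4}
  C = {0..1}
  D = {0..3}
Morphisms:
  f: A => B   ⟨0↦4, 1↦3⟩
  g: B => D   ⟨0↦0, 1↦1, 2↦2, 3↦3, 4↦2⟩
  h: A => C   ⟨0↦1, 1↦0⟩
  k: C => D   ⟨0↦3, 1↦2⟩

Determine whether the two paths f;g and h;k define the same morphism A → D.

Along f;g (path 1):
  0 f=>4 g=>2
  1 f=>3 g=>3
  result₁ = ⟨0↦2, 1↦3⟩
Along h;k (path 2):
  0 h=>1 k=>2
  1 h=>0 k=>3
  result₂ = ⟨0↦2, 1↦3⟩
Equal? same morphism ✓

Answer: COMMUTES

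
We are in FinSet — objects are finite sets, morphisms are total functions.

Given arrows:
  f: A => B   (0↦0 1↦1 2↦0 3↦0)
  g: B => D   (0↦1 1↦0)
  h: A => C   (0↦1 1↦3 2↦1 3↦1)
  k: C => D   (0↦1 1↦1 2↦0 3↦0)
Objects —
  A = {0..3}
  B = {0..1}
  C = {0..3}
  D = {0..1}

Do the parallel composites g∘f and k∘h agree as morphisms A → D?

1) trace f;g:
  0 f=>0 g=>1
  1 f=>1 g=>0
  2 f=>0 g=>1
  3 f=>0 g=>1
  result₁ = (0↦1 1↦0 2↦1 3↦1)
2) trace h;k:
  0 h=>1 k=>1
  1 h=>3 k=>0
  2 h=>1 k=>1
  3 h=>1 k=>1
  result₂ = (0↦1 1↦0 2↦1 3↦1)
Equal? same morphism ✓

Answer: COMMUTES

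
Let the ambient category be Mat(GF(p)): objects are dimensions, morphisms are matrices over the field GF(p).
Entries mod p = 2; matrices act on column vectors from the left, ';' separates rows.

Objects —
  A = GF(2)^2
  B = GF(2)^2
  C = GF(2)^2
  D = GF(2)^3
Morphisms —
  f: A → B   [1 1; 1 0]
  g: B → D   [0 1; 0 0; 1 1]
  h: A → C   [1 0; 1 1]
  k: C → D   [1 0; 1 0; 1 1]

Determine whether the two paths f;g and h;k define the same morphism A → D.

Answer: DOES NOT COMMUTE

Derivation:
Path 1 = f;g:
  e0=[1,0] f→[1,1] g→[1,0,0]
  e1=[0,1] f→[1,0] g→[0,0,1]
  ⟦path⟧₁ = [1 0; 0 0; 0 1]
Path 2 = h;k:
  e0=[1,0] h→[1,1] k→[1,1,0]
  e1=[0,1] h→[0,1] k→[0,0,1]
  ⟦path⟧₂ = [1 0; 1 0; 0 1]
Equal? NO — does not commute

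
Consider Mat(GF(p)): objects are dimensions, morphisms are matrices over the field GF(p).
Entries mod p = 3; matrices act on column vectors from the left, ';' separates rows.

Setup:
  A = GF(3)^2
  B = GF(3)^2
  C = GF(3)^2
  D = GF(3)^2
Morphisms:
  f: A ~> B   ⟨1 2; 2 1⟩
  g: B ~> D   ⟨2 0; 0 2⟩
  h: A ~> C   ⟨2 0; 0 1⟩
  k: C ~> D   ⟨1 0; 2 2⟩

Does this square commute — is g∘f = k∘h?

Along f;g (path 1):
  e0=[1,0] f~>[1,2] g~>[2,1]
  e1=[0,1] f~>[2,1] g~>[1,2]
  ⟦path⟧₁ = ⟨2 1; 1 2⟩
Along h;k (path 2):
  e0=[1,0] h~>[2,0] k~>[2,1]
  e1=[0,1] h~>[0,1] k~>[0,2]
  ⟦path⟧₂ = ⟨2 0; 1 2⟩
Equal? NO — does not commute

Answer: DOES NOT COMMUTE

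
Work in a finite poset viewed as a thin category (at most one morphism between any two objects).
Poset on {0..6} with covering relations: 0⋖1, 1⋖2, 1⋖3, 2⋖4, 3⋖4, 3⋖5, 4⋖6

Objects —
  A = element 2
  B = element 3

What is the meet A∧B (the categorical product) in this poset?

Answer: A∧B = 1

Work:
Common predecessors of 2,3: {0,1}
  0 ⊑ 1
  1 ⊑ 1
glb = 1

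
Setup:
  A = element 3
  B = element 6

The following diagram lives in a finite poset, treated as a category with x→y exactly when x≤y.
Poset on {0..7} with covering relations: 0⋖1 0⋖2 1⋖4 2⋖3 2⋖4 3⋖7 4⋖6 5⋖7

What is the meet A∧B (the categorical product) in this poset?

Answer: A∧B = 2

Work:
Lower bounds of A=3 and B=6: {0,2}
  0 <= 2
  2 <= 2
glb = 2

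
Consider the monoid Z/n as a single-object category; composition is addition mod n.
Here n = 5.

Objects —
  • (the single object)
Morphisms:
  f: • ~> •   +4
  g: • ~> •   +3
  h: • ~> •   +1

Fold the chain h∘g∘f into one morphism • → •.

  0 +4≡4 +3≡2 +1≡3  (mod 5)
⟦path⟧: +3

Answer: +3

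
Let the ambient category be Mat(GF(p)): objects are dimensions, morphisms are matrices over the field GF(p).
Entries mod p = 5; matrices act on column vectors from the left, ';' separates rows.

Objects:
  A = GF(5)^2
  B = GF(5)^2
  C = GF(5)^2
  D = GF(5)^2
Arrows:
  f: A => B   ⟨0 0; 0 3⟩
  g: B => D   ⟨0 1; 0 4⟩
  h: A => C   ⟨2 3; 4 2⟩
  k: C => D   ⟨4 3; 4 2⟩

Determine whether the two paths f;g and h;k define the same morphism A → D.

Along f;g (path 1):
  e0=(1,0) f=>(0,0) g=>(0,0)
  e1=(0,1) f=>(0,3) g=>(3,2)
  composite₁ = ⟨0 3; 0 2⟩
Along h;k (path 2):
  e0=(1,0) h=>(2,4) k=>(0,1)
  e1=(0,1) h=>(3,2) k=>(3,1)
  composite₂ = ⟨0 3; 1 1⟩
Equal? distinct morphisms ✗

Answer: DOES NOT COMMUTE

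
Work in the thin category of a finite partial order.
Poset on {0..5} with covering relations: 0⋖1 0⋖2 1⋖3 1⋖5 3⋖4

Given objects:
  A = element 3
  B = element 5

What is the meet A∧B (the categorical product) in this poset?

Common predecessors of 3,5: {0,1}
  0 ≤ 1
  1 ≤ 1
glb = 1

Answer: A∧B = 1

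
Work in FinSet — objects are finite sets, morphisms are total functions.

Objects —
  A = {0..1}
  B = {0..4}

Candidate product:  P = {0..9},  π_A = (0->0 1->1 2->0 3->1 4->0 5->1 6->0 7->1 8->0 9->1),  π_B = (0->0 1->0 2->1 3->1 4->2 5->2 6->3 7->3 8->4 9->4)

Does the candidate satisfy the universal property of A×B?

|A|·|B| = 2·5 = 10;  |P| = 10
Check the pairing map k ↦ (π_A(k), π_B(k)):
  0 -> (0,0)
  1 -> (1,0)
  2 -> (0,1)
  3 -> (1,1)
  4 -> (0,2)
  5 -> (1,2)
  6 -> (0,3)
  7 -> (1,3)
  8 -> (0,4)
  9 -> (1,4)
distinct pairs in image: 10 / 10 needed
  → bijection onto A×B; projections well-typed.

Answer: VALID PRODUCT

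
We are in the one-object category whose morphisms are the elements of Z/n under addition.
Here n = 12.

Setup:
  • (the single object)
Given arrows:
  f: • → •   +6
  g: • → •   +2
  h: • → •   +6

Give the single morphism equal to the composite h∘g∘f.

Answer: +2

Trace:
  0 +6≡6 +2≡8 +6≡2  (mod 12)
composite: +2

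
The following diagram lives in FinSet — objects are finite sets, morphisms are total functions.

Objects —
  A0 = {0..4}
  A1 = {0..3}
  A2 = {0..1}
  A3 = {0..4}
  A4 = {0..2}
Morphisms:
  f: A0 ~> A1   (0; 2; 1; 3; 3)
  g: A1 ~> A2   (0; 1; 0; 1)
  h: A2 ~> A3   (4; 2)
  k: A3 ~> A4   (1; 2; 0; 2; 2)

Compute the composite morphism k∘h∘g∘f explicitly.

Answer: (2; 2; 0; 0; 0)

Work:
  0 f~>0 g~>0 h~>4 k~>2
  1 f~>2 g~>0 h~>4 k~>2
  2 f~>1 g~>1 h~>2 k~>0
  3 f~>3 g~>1 h~>2 k~>0
  4 f~>3 g~>1 h~>2 k~>0
⟦path⟧: (2; 2; 0; 0; 0)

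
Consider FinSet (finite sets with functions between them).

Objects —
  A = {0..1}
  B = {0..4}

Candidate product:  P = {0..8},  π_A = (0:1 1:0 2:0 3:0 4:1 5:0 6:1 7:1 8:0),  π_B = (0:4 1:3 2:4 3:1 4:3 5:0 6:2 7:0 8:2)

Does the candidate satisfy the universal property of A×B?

Answer: NOT A VALID PRODUCT — |P|=9 ≠ |A|·|B|=10

Derivation:
|A|·|B| = 2·5 = 10;  |P| = 9
  → cardinalities differ; no bijection possible.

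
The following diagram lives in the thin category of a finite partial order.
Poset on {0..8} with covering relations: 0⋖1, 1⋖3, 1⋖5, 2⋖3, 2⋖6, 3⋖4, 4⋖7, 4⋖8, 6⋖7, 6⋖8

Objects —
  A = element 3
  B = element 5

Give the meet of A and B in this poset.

Answer: A∧B = 1

Work:
Common predecessors of 3,5: {0,1}
  0 <= 1
  1 <= 1
glb = 1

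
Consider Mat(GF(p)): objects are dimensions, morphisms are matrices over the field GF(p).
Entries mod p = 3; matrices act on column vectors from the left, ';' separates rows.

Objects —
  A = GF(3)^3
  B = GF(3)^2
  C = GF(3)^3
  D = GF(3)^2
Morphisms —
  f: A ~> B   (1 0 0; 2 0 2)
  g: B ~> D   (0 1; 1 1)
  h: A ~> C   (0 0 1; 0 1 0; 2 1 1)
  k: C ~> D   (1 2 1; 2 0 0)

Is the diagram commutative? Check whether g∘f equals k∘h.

1) trace f;g:
  e0=(1,0,0) f~>(1,2) g~>(2,0)
  e1=(0,1,0) f~>(0,0) g~>(0,0)
  e2=(0,0,1) f~>(0,2) g~>(2,2)
  ⟦path⟧₁ = (2 0 2; 0 0 2)
2) trace h;k:
  e0=(1,0,0) h~>(0,0,2) k~>(2,0)
  e1=(0,1,0) h~>(0,1,1) k~>(0,0)
  e2=(0,0,1) h~>(1,0,1) k~>(2,2)
  ⟦path⟧₂ = (2 0 2; 0 0 2)
Equal? equal; square commutes

Answer: COMMUTES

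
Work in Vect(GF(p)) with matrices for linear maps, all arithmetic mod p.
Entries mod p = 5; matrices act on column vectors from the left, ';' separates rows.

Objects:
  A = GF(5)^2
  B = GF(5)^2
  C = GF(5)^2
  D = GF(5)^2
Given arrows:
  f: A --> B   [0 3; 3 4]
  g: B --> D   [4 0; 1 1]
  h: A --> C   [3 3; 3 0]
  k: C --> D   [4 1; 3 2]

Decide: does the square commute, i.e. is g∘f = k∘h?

Path 1 = f;g:
  e0=[1,0] f-->[0,3] g-->[0,3]
  e1=[0,1] f-->[3,4] g-->[2,2]
  composite₁ = [0 2; 3 2]
Path 2 = h;k:
  e0=[1,0] h-->[3,3] k-->[0,0]
  e1=[0,1] h-->[3,0] k-->[2,4]
  composite₂ = [0 2; 0 4]
Equal? differ; not commutative

Answer: DOES NOT COMMUTE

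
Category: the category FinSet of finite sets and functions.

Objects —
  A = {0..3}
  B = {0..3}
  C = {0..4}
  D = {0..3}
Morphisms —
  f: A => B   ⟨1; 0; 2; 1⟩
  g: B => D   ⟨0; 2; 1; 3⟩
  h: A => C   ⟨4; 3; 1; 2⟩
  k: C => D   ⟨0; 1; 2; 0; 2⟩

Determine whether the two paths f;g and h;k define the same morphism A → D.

Along f;g (path 1):
  0 f=>1 g=>2
  1 f=>0 g=>0
  2 f=>2 g=>1
  3 f=>1 g=>2
  ⟦path⟧₁ = ⟨2; 0; 1; 2⟩
Along h;k (path 2):
  0 h=>4 k=>2
  1 h=>3 k=>0
  2 h=>1 k=>1
  3 h=>2 k=>2
  ⟦path⟧₂ = ⟨2; 0; 1; 2⟩
Equal? YES — commutes

Answer: COMMUTES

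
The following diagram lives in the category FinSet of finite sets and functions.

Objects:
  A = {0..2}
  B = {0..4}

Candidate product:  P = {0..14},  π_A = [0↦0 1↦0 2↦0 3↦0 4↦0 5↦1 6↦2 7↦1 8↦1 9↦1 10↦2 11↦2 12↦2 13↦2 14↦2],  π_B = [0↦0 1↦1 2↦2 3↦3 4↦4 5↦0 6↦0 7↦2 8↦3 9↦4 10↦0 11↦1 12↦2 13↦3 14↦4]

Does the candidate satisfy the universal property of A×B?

|A|·|B| = 3·5 = 15;  |P| = 15
Check the pairing map k ↦ (π_A(k), π_B(k)):
  0 ↦ (0,0)
  1 ↦ (0,1)
  2 ↦ (0,2)
  3 ↦ (0,3)
  4 ↦ (0,4)
  5 ↦ (1,0)
  6 ↦ (2,0)
  7 ↦ (1,2)
  8 ↦ (1,3)
  9 ↦ (1,4)
  10 ↦ (2,0)  ✗ repeats pair of k=6
  11 ↦ (2,1)
  12 ↦ (2,2)
  13 ↦ (2,3)
  14 ↦ (2,4)
distinct pairs in image: 14 / 15 needed
  → (2,0) hit at k=6 and k=10

Answer: NOT A VALID PRODUCT — duplicate pair at indices 10,6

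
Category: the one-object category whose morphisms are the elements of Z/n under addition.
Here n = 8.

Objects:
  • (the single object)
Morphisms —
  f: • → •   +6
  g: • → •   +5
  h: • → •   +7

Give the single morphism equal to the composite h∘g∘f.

Answer: +2

Work:
  0 +6≡6 +5≡3 +7≡2  (mod 8)
result: +2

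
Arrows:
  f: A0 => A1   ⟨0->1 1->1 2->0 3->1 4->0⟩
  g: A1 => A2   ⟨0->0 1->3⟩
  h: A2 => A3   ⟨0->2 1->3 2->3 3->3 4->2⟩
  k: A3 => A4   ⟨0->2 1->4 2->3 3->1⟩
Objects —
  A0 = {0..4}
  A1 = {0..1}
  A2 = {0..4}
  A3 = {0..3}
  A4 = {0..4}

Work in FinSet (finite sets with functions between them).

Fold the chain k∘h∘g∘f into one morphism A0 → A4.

  0 f=>1 g=>3 h=>3 k=>1
  1 f=>1 g=>3 h=>3 k=>1
  2 f=>0 g=>0 h=>2 k=>3
  3 f=>1 g=>3 h=>3 k=>1
  4 f=>0 g=>0 h=>2 k=>3
⟦path⟧: ⟨0->1 1->1 2->3 3->1 4->3⟩

Answer: ⟨0->1 1->1 2->3 3->1 4->3⟩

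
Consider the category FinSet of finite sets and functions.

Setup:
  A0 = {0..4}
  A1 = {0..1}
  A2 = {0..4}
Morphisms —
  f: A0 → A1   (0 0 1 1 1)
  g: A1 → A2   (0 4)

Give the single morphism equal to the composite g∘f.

  0 f→0 g→0
  1 f→0 g→0
  2 f→1 g→4
  3 f→1 g→4
  4 f→1 g→4
composite: (0 0 4 4 4)

Answer: (0 0 4 4 4)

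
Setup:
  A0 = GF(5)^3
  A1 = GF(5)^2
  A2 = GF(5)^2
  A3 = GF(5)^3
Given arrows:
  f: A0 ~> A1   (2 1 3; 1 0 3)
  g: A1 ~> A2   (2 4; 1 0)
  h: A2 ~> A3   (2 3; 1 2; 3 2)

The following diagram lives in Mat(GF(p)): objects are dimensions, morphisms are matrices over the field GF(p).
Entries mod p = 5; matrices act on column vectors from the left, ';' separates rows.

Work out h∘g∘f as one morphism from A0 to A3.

  e0=⟨1,0,0⟩ f~>⟨2,1⟩ g~>⟨3,2⟩ h~>⟨2,2,3⟩
  e1=⟨0,1,0⟩ f~>⟨1,0⟩ g~>⟨2,1⟩ h~>⟨2,4,3⟩
  e2=⟨0,0,1⟩ f~>⟨3,3⟩ g~>⟨3,3⟩ h~>⟨0,4,0⟩
composite: (2 2 0; 2 4 4; 3 3 0)

Answer: (2 2 0; 2 4 4; 3 3 0)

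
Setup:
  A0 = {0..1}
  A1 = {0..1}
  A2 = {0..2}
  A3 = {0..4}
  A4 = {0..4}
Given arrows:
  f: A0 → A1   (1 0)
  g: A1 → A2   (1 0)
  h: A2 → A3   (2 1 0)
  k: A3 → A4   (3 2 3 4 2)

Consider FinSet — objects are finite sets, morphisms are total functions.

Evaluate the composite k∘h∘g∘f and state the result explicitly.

  0 f→1 g→0 h→2 k→3
  1 f→0 g→1 h→1 k→2
⟦path⟧: (3 2)

Answer: (3 2)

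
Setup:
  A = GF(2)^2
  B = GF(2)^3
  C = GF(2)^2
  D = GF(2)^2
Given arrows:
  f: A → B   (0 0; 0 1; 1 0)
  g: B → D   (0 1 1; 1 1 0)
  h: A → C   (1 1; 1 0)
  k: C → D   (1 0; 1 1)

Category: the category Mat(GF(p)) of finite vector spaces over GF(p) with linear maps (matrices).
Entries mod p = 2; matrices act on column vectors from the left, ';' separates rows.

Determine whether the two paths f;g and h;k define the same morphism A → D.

Path 1 = f;g:
  e0=⟨1,0⟩ f→⟨0,0,1⟩ g→⟨1,0⟩
  e1=⟨0,1⟩ f→⟨0,1,0⟩ g→⟨1,1⟩
  composite₁ = (1 1; 0 1)
Path 2 = h;k:
  e0=⟨1,0⟩ h→⟨1,1⟩ k→⟨1,0⟩
  e1=⟨0,1⟩ h→⟨1,0⟩ k→⟨1,1⟩
  composite₂ = (1 1; 0 1)
Equal? equal; square commutes

Answer: COMMUTES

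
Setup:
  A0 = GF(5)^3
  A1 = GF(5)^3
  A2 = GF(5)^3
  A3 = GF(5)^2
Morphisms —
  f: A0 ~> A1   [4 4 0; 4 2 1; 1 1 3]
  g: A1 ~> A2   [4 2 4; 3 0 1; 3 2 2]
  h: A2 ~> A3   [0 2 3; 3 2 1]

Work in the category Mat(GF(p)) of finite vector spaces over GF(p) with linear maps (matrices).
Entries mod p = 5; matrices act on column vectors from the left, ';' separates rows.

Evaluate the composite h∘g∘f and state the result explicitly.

Answer: [2 0 0; 2 1 1]

Derivation:
  e0=[1,0,0] f~>[4,4,1] g~>[3,3,2] h~>[2,2]
  e1=[0,1,0] f~>[4,2,1] g~>[4,3,3] h~>[0,1]
  e2=[0,0,1] f~>[0,1,3] g~>[4,3,3] h~>[0,1]
composite: [2 0 0; 2 1 1]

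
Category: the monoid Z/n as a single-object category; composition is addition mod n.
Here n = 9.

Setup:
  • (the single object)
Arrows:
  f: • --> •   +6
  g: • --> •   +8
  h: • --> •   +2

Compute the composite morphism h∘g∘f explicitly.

  0 +6≡6 +8≡5 +2≡7  (mod 9)
composite: +7

Answer: +7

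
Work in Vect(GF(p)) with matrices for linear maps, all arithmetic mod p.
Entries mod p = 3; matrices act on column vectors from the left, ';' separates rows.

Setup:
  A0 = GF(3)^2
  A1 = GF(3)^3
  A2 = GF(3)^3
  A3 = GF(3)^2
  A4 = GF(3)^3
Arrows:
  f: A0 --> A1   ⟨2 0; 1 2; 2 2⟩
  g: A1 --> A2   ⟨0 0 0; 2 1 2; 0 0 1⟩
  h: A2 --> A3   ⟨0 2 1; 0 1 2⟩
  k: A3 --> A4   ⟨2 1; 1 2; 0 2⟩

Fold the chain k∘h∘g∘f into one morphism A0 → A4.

  e0=[1,0] f-->[2,1,2] g-->[0,0,2] h-->[2,1] k-->[2,1,2]
  e1=[0,1] f-->[0,2,2] g-->[0,0,2] h-->[2,1] k-->[2,1,2]
result: ⟨2 2; 1 1; 2 2⟩

Answer: ⟨2 2; 1 1; 2 2⟩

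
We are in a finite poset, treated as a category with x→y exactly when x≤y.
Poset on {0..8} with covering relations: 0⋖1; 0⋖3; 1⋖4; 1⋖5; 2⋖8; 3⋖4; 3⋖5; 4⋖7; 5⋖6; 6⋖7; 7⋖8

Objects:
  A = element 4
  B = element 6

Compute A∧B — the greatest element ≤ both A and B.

{x : x≤A ∧ x≤B} = {0,1,3}  (A=4, B=6)
  maximal lower bounds 1 and 3 are incomparable: neither 1≤3 nor 3≤1
→ no greatest lower bound exists

Answer: NO MEET EXISTS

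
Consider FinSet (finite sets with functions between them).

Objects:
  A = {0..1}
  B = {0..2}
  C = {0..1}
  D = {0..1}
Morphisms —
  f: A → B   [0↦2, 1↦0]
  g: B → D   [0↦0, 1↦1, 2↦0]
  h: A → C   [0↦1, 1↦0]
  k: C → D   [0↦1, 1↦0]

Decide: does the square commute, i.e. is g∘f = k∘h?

1) trace f;g:
  0 f→2 g→0
  1 f→0 g→0
  composite₁ = [0↦0, 1↦0]
2) trace h;k:
  0 h→1 k→0
  1 h→0 k→1
  composite₂ = [0↦0, 1↦1]
Equal? differ; not commutative

Answer: DOES NOT COMMUTE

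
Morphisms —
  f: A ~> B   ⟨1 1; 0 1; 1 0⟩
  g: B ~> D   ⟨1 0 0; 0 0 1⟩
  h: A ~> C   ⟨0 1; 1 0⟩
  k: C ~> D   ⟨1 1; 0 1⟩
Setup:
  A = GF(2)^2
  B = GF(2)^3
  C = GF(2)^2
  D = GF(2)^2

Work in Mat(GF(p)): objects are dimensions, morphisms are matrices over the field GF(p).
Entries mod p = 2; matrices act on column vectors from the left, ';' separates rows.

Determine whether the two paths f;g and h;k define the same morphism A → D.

Answer: COMMUTES

Trace:
Path 1 = f;g:
  e0=(1,0) f~>(1,0,1) g~>(1,1)
  e1=(0,1) f~>(1,1,0) g~>(1,0)
  result₁ = ⟨1 1; 1 0⟩
Path 2 = h;k:
  e0=(1,0) h~>(0,1) k~>(1,1)
  e1=(0,1) h~>(1,0) k~>(1,0)
  result₂ = ⟨1 1; 1 0⟩
Equal? same morphism ✓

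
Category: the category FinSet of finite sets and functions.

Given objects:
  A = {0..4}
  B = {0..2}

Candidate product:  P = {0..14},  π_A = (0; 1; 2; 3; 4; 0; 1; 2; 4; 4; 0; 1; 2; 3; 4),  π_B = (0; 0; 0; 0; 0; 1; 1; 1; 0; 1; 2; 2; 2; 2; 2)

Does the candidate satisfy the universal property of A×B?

|A|·|B| = 5·3 = 15;  |P| = 15
Check the pairing map k ↦ (π_A(k), π_B(k)):
  0 : (0,0)
  1 : (1,0)
  2 : (2,0)
  3 : (3,0)
  4 : (4,0)
  5 : (0,1)
  6 : (1,1)
  7 : (2,1)
  8 : (4,0)  ✗ repeats pair of k=4
  9 : (4,1)
  10 : (0,2)
  11 : (1,2)
  12 : (2,2)
  13 : (3,2)
  14 : (4,2)
distinct pairs in image: 14 / 15 needed
  → (4,0) hit at k=4 and k=8

Answer: NOT A VALID PRODUCT — duplicate pair at indices 4,8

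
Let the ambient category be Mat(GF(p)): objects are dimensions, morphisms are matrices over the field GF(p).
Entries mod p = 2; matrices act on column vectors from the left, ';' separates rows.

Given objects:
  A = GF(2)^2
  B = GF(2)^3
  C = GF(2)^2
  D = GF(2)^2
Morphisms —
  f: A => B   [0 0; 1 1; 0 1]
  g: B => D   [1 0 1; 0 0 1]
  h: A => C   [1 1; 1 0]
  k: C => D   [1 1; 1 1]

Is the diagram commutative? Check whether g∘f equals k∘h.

Answer: COMMUTES

Trace:
1) trace f;g:
  e0=(1,0) f=>(0,1,0) g=>(0,0)
  e1=(0,1) f=>(0,1,1) g=>(1,1)
  result₁ = [0 1; 0 1]
2) trace h;k:
  e0=(1,0) h=>(1,1) k=>(0,0)
  e1=(0,1) h=>(1,0) k=>(1,1)
  result₂ = [0 1; 0 1]
Equal? YES — commutes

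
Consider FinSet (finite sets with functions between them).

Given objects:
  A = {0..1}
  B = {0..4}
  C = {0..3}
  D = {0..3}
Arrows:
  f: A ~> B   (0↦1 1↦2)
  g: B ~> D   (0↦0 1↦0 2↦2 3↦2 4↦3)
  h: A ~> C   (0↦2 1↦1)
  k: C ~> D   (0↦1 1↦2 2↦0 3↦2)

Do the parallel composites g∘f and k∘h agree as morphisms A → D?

Answer: COMMUTES

Work:
Along f;g (path 1):
  0 f~>1 g~>0
  1 f~>2 g~>2
  ⟦path⟧₁ = (0↦0 1↦2)
Along h;k (path 2):
  0 h~>2 k~>0
  1 h~>1 k~>2
  ⟦path⟧₂ = (0↦0 1↦2)
Equal? equal; square commutes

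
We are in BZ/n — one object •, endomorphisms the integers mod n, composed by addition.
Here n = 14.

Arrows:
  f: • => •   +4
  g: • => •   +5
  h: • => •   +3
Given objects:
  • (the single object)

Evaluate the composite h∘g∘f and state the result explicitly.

  0 +4≡4 +5≡9 +3≡12  (mod 14)
⟦path⟧: +12

Answer: +12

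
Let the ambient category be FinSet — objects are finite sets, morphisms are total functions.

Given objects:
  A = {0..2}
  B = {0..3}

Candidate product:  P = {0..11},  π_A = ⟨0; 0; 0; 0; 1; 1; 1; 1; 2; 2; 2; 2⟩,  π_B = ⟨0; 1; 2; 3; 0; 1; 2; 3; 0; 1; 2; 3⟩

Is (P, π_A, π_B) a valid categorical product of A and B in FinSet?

Answer: VALID PRODUCT

Trace:
|A|·|B| = 3·4 = 12;  |P| = 12
Check the pairing map k ↦ (π_A(k), π_B(k)):
  0 -> (0,0)
  1 -> (0,1)
  2 -> (0,2)
  3 -> (0,3)
  4 -> (1,0)
  5 -> (1,1)
  6 -> (1,2)
  7 -> (1,3)
  8 -> (2,0)
  9 -> (2,1)
  10 -> (2,2)
  11 -> (2,3)
distinct pairs in image: 12 / 12 needed
  → bijection onto A×B; projections well-typed.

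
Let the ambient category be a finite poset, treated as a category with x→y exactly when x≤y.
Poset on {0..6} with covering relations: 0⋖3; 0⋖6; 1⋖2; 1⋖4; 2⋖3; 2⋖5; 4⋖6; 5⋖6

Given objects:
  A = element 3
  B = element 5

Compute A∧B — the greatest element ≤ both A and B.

Lower bounds of A=3 and B=5: {1,2}
  1 <= 2
  2 <= 2
glb = 2

Answer: A∧B = 2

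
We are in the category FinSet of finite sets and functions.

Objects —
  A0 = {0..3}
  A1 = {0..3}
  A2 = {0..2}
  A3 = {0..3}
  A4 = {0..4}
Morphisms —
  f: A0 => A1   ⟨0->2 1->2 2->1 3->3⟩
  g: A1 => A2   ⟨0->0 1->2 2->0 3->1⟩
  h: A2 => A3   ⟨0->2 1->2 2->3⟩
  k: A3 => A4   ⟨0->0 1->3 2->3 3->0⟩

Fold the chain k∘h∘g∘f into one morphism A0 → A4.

  0 f=>2 g=>0 h=>2 k=>3
  1 f=>2 g=>0 h=>2 k=>3
  2 f=>1 g=>2 h=>3 k=>0
  3 f=>3 g=>1 h=>2 k=>3
⟦path⟧: ⟨0->3 1->3 2->0 3->3⟩

Answer: ⟨0->3 1->3 2->0 3->3⟩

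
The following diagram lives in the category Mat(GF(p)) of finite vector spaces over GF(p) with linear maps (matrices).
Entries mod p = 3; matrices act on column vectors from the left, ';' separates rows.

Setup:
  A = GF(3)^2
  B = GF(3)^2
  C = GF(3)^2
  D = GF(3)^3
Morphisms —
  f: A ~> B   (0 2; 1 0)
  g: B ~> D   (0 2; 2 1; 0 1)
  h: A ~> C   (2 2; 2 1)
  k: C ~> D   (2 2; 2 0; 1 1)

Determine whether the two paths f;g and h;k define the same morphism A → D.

Answer: COMMUTES

Trace:
Along f;g (path 1):
  e0=[1,0] f~>[0,1] g~>[2,1,1]
  e1=[0,1] f~>[2,0] g~>[0,1,0]
  composite₁ = (2 0; 1 1; 1 0)
Along h;k (path 2):
  e0=[1,0] h~>[2,2] k~>[2,1,1]
  e1=[0,1] h~>[2,1] k~>[0,1,0]
  composite₂ = (2 0; 1 1; 1 0)
Equal? YES — commutes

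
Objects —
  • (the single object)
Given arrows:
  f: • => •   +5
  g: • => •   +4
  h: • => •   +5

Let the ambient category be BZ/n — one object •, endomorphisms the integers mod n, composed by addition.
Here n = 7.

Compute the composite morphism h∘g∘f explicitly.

  0 +5≡5 +4≡2 +5≡0  (mod 7)
composite: +0

Answer: +0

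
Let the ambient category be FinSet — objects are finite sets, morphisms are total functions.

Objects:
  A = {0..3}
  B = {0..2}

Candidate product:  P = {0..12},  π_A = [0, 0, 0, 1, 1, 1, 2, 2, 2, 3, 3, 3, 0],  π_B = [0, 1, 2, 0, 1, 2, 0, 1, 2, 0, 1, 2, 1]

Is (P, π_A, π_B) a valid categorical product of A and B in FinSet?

|A|·|B| = 4·3 = 12;  |P| = 13
  → cardinalities differ; no bijection possible.

Answer: NOT A VALID PRODUCT — |P|=13 ≠ |A|·|B|=12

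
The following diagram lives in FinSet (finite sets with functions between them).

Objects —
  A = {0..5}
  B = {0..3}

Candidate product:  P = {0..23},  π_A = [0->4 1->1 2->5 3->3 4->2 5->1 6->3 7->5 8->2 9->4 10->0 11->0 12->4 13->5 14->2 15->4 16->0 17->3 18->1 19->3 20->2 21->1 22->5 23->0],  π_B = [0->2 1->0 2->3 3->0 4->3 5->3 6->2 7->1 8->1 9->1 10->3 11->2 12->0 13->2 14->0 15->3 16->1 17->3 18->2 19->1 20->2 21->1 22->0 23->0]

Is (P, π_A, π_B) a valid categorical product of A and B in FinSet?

Answer: VALID PRODUCT

Trace:
|A|·|B| = 6·4 = 24;  |P| = 24
Check the pairing map k ↦ (π_A(k), π_B(k)):
  0 -> (4,2)
  1 -> (1,0)
  2 -> (5,3)
  3 -> (3,0)
  4 -> (2,3)
  5 -> (1,3)
  6 -> (3,2)
  7 -> (5,1)
  8 -> (2,1)
  9 -> (4,1)
  10 -> (0,3)
  11 -> (0,2)
  12 -> (4,0)
  13 -> (5,2)
  14 -> (2,0)
  15 -> (4,3)
  16 -> (0,1)
  17 -> (3,3)
  18 -> (1,2)
  19 -> (3,1)
  20 -> (2,2)
  21 -> (1,1)
  22 -> (5,0)
  23 -> (0,0)
distinct pairs in image: 24 / 24 needed
  → bijection onto A×B; projections well-typed.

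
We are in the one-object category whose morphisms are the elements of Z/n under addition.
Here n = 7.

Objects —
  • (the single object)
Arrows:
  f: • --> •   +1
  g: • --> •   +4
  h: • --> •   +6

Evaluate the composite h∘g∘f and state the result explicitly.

Answer: +4

Trace:
  0 +1≡1 +4≡5 +6≡4  (mod 7)
⟦path⟧: +4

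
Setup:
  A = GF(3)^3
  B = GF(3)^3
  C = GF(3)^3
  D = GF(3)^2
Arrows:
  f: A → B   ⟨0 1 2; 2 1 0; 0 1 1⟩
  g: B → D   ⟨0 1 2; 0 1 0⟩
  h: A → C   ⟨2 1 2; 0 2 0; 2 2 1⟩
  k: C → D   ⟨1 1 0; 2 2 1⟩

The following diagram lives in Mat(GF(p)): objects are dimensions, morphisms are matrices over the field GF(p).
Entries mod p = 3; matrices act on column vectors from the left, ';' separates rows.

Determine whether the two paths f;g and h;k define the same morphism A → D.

Answer: DOES NOT COMMUTE

Work:
Path 1 = f;g:
  e0=(1,0,0) f→(0,2,0) g→(2,2)
  e1=(0,1,0) f→(1,1,1) g→(0,1)
  e2=(0,0,1) f→(2,0,1) g→(2,0)
  ⟦path⟧₁ = ⟨2 0 2; 2 1 0⟩
Path 2 = h;k:
  e0=(1,0,0) h→(2,0,2) k→(2,0)
  e1=(0,1,0) h→(1,2,2) k→(0,2)
  e2=(0,0,1) h→(2,0,1) k→(2,2)
  ⟦path⟧₂ = ⟨2 0 2; 0 2 2⟩
Equal? NO — does not commute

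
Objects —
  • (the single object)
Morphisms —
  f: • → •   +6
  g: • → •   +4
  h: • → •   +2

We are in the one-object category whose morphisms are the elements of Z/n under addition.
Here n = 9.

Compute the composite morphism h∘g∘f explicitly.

Answer: +3

Work:
  0 +6≡6 +4≡1 +2≡3  (mod 9)
⟦path⟧: +3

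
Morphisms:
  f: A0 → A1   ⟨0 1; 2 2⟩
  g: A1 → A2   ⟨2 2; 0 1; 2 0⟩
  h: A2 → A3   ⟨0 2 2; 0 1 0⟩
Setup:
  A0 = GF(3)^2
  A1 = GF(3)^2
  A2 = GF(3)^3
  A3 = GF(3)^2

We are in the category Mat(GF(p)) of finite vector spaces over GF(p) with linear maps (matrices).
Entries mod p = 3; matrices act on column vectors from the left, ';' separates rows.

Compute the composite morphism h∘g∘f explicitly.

Answer: ⟨1 2; 2 2⟩

Trace:
  e0=(1,0) f→(0,2) g→(1,2,0) h→(1,2)
  e1=(0,1) f→(1,2) g→(0,2,2) h→(2,2)
composite: ⟨1 2; 2 2⟩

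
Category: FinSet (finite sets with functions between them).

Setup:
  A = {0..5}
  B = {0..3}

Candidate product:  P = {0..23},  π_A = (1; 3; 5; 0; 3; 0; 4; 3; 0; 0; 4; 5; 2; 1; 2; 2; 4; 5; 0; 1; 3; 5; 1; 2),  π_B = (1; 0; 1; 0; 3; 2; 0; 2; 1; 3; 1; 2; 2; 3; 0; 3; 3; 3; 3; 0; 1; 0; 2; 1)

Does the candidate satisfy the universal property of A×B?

Answer: NOT A VALID PRODUCT — duplicate pair at indices 18,9

Trace:
|A|·|B| = 6·4 = 24;  |P| = 24
Check the pairing map k ↦ (π_A(k), π_B(k)):
  0 : (1,1)
  1 : (3,0)
  2 : (5,1)
  3 : (0,0)
  4 : (3,3)
  5 : (0,2)
  6 : (4,0)
  7 : (3,2)
  8 : (0,1)
  9 : (0,3)
  10 : (4,1)
  11 : (5,2)
  12 : (2,2)
  13 : (1,3)
  14 : (2,0)
  15 : (2,3)
  16 : (4,3)
  17 : (5,3)
  18 : (0,3)  ✗ repeats pair of k=9
  19 : (1,0)
  20 : (3,1)
  21 : (5,0)
  22 : (1,2)
  23 : (2,1)
distinct pairs in image: 23 / 24 needed
  → (0,3) hit at k=9 and k=18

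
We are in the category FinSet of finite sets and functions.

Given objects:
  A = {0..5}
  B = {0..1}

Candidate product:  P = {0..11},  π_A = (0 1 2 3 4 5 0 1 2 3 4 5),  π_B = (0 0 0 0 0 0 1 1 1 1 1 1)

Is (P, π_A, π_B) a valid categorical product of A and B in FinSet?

|A|·|B| = 6·2 = 12;  |P| = 12
Check the pairing map k ↦ (π_A(k), π_B(k)):
  0 : (0,0)
  1 : (1,0)
  2 : (2,0)
  3 : (3,0)
  4 : (4,0)
  5 : (5,0)
  6 : (0,1)
  7 : (1,1)
  8 : (2,1)
  9 : (3,1)
  10 : (4,1)
  11 : (5,1)
distinct pairs in image: 12 / 12 needed
  → bijection onto A×B; projections well-typed.

Answer: VALID PRODUCT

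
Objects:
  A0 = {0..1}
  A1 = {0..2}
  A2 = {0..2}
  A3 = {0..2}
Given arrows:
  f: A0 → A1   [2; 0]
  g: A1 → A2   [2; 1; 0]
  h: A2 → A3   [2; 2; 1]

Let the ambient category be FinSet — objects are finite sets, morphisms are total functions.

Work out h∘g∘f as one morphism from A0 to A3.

  0 f→2 g→0 h→2
  1 f→0 g→2 h→1
composite: [2; 1]

Answer: [2; 1]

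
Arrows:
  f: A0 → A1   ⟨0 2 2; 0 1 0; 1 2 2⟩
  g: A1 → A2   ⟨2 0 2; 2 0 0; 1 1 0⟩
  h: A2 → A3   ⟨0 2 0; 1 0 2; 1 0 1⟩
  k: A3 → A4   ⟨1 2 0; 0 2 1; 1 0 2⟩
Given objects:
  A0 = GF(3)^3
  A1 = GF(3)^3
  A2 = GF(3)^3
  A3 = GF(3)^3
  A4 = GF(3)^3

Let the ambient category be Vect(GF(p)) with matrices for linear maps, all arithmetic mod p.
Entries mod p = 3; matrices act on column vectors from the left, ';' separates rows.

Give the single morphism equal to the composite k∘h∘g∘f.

Answer: ⟨1 0 2; 0 0 1; 1 0 1⟩

Work:
  e0=⟨1,0,0⟩ f→⟨0,0,1⟩ g→⟨2,0,0⟩ h→⟨0,2,2⟩ k→⟨1,0,1⟩
  e1=⟨0,1,0⟩ f→⟨2,1,2⟩ g→⟨2,1,0⟩ h→⟨2,2,2⟩ k→⟨0,0,0⟩
  e2=⟨0,0,1⟩ f→⟨2,0,2⟩ g→⟨2,1,2⟩ h→⟨2,0,1⟩ k→⟨2,1,1⟩
result: ⟨1 0 2; 0 0 1; 1 0 1⟩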